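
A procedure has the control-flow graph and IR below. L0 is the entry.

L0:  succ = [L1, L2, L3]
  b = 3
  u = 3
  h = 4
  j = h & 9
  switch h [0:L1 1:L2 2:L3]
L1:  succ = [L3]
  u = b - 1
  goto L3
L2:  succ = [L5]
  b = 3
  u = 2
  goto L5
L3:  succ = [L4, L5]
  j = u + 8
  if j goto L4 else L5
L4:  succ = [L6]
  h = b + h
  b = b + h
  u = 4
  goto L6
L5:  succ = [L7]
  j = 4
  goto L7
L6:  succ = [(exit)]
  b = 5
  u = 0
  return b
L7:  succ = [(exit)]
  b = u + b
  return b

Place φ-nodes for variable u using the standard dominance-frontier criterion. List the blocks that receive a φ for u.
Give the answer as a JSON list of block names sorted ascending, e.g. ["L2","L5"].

idom tree: L1←L0 L2←L0 L3←L0 L4←L3 L5←L0 L6←L4 L7←L5
Dom∩ at merges:
  L3: preds {L0,L1}: {L0} ∩ {L0,L1} = {L0}; idom=L0
  L5: preds {L2,L3}: {L0,L2} ∩ {L0,L3} = {L0}; idom=L0

DF walk-up:
  L3←L0: walk · to L0
  L3←L1: walk L1 to L0
  L5←L2: walk L2 to L0
  L5←L3: walk L3 to L0
  L0: DF=∅
  L1: DF={L3}
  L2: DF={L5}
  L3: DF={L5}
  L4: DF=∅
  L5: DF=∅
  L6: DF=∅
  L7: DF=∅

φ for u: defs {L0,L1,L2,L4,L6}
  DF⁺ = {L3,L5}

Answer: ["L3", "L5"]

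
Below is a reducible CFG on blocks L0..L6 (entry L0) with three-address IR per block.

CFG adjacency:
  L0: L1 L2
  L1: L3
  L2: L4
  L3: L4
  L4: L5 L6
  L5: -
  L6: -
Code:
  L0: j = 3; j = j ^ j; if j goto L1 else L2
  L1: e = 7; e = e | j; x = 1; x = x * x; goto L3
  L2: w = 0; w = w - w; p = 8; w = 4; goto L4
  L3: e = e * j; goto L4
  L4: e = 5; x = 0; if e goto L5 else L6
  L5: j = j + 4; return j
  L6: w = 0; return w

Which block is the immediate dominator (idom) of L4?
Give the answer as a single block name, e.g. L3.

idom tree: L1←L0 L2←L0 L3←L1 L4←L0 L5←L4 L6←L4
Dom at joins:
  L4: preds {L2,L3}: {L0,L2} ∩ {L0,L1,L3} = {L0}; idom=L0

idom(L4) = L0

Answer: L0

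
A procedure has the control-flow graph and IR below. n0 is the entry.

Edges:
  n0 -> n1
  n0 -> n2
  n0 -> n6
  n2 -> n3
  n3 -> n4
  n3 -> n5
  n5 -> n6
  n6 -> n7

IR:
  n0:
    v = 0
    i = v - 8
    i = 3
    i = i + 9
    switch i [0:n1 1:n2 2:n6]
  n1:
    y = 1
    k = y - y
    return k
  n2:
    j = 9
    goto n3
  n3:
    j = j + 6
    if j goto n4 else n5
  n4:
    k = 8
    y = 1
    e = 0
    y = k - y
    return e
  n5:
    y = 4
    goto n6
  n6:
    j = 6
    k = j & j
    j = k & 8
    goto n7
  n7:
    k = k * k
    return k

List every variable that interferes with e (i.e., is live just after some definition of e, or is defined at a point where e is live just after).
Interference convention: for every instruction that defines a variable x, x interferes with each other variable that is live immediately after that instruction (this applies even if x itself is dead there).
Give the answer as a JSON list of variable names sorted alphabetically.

Answer: ["k", "y"]

Derivation:
def/use:
  n0: {i,v} / ∅
  n1: {k,y} / ∅
  n2: {j} / ∅
  n3: {j} / {j}
  n4: {e,k,y} / ∅
  n5: {y} / ∅
  n6: {j,k} / ∅
  n7: {k} / {k}

Live sets:
  live n0: ∅→∅
  live n1: ∅→∅
  live n2: ∅→{j}
  live n3: {j}→∅
  live n4: ∅→∅
  live n5: ∅→∅
  live n6: ∅→{k}
  live n7: {k}→∅

Interference:
  e: {k,y}
  i: ∅
  j: {k}
  k: {e,j,y}
  v: ∅
  y: {e,k}

N(e) = ["k", "y"]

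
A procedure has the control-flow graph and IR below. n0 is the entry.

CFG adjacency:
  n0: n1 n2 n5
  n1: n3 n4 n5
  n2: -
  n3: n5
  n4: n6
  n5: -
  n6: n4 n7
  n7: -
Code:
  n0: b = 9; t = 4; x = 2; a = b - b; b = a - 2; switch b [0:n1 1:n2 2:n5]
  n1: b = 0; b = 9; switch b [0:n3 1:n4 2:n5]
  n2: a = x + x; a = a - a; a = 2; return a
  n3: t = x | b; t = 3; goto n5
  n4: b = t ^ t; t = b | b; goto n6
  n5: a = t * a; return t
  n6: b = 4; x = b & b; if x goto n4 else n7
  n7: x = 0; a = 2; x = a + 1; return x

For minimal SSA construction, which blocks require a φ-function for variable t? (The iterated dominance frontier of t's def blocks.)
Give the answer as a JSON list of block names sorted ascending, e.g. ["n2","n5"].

idom tree: n1←n0 n2←n0 n3←n1 n4←n1 n5←n0 n6←n4 n7←n6
Dom at joins:
  n4: preds {n1,n6}: {n0,n1} ∩ {n0,n1,n4,n6} = {n0,n1}; idom=n1
  n5: preds {n0,n1,n3}: {n0} ∩ {n0,n1} ∩ {n0,n1,n3} = {n0}; idom=n0

DF derivation:
  n4←n1: walk · to n1
  n4←n6: walk n6→n4 to n1
  n5←n0: walk · to n0
  n5←n1: walk n1 to n0
  n5←n3: walk n3→n1 to n0
  DF(n0)=∅
  DF(n1)={n5}
  DF(n2)=∅
  DF(n3)={n5}
  DF(n4)={n4}
  DF(n5)=∅
  DF(n6)={n4}
  DF(n7)=∅

φ for t: defs {n0,n3,n4}
  DF⁺ = {n4,n5}

Answer: ["n4", "n5"]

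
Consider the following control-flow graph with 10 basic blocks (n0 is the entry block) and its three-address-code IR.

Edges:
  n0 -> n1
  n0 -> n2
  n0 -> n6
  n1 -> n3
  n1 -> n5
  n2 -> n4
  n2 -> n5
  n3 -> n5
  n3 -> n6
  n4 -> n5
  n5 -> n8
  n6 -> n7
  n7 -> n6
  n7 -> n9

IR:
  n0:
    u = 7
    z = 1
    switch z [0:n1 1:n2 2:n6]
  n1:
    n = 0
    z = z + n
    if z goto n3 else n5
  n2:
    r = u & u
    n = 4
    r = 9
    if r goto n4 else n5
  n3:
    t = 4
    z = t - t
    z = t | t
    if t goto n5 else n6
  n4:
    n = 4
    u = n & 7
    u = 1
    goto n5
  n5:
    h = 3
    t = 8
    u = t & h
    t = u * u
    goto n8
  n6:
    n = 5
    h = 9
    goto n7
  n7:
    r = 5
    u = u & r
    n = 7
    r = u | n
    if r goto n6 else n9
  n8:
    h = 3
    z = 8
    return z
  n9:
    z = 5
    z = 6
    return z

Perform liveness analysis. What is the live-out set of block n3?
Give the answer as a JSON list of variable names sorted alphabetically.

def/use:
  n0: def={u,z} ue=∅
  n1: def={n,z} ue={z}
  n2: def={n,r} ue={u}
  n3: def={t,z} ue=∅
  n4: def={n,u} ue=∅
  n5: def={h,t,u} ue=∅
  n6: def={h,n} ue=∅
  n7: def={n,r,u} ue={u}
  n8: def={h,z} ue=∅
  n9: def={z} ue=∅

Backward fixpoint:
  n0: in=∅ out={u,z}
  n1: in={u,z} out={u}
  n2: in={u} out=∅
  n3: in={u} out={u}
  n4: in=∅ out=∅
  n5: in=∅ out=∅
  n6: in={u} out={u}
  n7: in={u} out={u}
  n8: in=∅ out=∅
  n9: in=∅ out=∅

live-out(n3) = ["u"]

Answer: ["u"]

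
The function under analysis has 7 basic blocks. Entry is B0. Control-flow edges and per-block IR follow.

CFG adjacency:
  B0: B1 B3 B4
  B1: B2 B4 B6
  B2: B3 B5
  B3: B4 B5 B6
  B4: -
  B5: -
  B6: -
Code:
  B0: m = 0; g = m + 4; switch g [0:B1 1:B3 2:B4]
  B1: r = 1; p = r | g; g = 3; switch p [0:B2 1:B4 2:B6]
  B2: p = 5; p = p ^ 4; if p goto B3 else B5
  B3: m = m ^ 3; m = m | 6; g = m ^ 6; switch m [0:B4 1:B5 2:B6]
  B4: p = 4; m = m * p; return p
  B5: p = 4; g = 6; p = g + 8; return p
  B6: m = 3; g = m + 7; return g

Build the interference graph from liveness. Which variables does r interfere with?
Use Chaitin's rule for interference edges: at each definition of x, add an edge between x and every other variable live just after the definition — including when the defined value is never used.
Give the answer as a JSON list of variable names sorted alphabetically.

def/use:
  B0: def={g,m} ue=∅
  B1: def={g,p,r} ue={g}
  B2: def={p} ue=∅
  B3: def={g,m} ue={m}
  B4: def={m,p} ue={m}
  B5: def={g,p} ue=∅
  B6: def={g,m} ue=∅

Liveness:
  live B0: ∅→{g,m}
  live B1: {g,m}→{m}
  live B2: {m}→{m}
  live B3: {m}→{m}
  live B4: {m}→∅
  live B5: ∅→∅
  live B6: ∅→∅

Conflict graph:
  g↔{m,p,r}
  m↔{g,p,r}
  p↔{g,m}
  r↔{g,m}

N(r) = ["g", "m"]

Answer: ["g", "m"]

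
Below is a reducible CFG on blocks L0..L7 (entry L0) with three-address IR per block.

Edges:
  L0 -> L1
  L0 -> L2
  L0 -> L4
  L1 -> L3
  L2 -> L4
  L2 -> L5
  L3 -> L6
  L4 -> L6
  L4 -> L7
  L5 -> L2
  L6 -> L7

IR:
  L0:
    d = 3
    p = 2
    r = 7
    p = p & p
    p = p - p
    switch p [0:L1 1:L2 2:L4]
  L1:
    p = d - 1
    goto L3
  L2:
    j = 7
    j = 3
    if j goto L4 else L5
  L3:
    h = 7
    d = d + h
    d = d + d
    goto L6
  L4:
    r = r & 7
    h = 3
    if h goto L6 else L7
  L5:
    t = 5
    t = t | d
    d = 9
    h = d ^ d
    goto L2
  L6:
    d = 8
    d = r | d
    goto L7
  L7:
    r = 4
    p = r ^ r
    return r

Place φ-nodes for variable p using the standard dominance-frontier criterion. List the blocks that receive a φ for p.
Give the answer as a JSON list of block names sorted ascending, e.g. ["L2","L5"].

Answer: ["L6", "L7"]

Analysis:
idom tree: L1←L0 L2←L0 L3←L1 L4←L0 L5←L2 L6←L0 L7←L0
Join-block Dom:
  L2: preds {L0,L5}: {L0} ∩ {L0,L2,L5} = {L0}; idom=L0
  L4: preds {L0,L2}: {L0} ∩ {L0,L2} = {L0}; idom=L0
  L6: preds {L3,L4}: {L0,L1,L3} ∩ {L0,L4} = {L0}; idom=L0
  L7: preds {L4,L6}: {L0,L4} ∩ {L0,L6} = {L0}; idom=L0

DF walk-up:
  join L2 pred L0: · stop@L0
  join L2 pred L5: L5→L2 stop@L0
  join L4 pred L0: · stop@L0
  join L4 pred L2: L2 stop@L0
  join L6 pred L3: L3→L1 stop@L0
  join L6 pred L4: L4 stop@L0
  join L7 pred L4: L4 stop@L0
  join L7 pred L6: L6 stop@L0
  DF(L0)=∅
  DF(L1)={L6}
  DF(L2)={L2,L4}
  DF(L3)={L6}
  DF(L4)={L6,L7}
  DF(L5)={L2}
  DF(L6)={L7}
  DF(L7)=∅

φ for p: defs {L0,L1,L7}
  DF⁺ = {L6,L7}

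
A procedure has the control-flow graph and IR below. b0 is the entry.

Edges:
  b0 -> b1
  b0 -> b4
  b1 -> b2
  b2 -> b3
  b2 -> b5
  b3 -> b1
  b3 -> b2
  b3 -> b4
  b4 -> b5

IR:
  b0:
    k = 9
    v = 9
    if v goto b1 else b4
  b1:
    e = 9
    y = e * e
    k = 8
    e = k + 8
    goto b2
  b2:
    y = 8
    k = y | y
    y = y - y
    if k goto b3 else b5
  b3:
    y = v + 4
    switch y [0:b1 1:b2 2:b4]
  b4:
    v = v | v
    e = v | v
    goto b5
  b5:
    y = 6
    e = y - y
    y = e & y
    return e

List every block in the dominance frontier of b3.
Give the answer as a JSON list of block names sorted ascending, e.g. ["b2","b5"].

idom tree: b1←b0 b2←b1 b3←b2 b4←b0 b5←b0
Dom at joins:
  b1: preds {b0,b3}: {b0} ∩ {b0,b1,b2,b3} = {b0}; idom=b0
  b2: preds {b1,b3}: {b0,b1} ∩ {b0,b1,b2,b3} = {b0,b1}; idom=b1
  b4: preds {b0,b3}: {b0} ∩ {b0,b1,b2,b3} = {b0}; idom=b0
  b5: preds {b2,b4}: {b0,b1,b2} ∩ {b0,b4} = {b0}; idom=b0

Frontier:
  join b1 pred b0: · stop@b0
  join b1 pred b3: b3→b2→b1 stop@b0
  join b2 pred b1: · stop@b1
  join b2 pred b3: b3→b2 stop@b1
  join b4 pred b0: · stop@b0
  join b4 pred b3: b3→b2→b1 stop@b0
  join b5 pred b2: b2→b1 stop@b0
  join b5 pred b4: b4 stop@b0
  DF(b0)=∅
  DF(b1)={b1,b4,b5}
  DF(b2)={b1,b2,b4,b5}
  DF(b3)={b1,b2,b4}
  DF(b4)={b5}
  DF(b5)=∅

DF(b3) = ["b1", "b2", "b4"]

Answer: ["b1", "b2", "b4"]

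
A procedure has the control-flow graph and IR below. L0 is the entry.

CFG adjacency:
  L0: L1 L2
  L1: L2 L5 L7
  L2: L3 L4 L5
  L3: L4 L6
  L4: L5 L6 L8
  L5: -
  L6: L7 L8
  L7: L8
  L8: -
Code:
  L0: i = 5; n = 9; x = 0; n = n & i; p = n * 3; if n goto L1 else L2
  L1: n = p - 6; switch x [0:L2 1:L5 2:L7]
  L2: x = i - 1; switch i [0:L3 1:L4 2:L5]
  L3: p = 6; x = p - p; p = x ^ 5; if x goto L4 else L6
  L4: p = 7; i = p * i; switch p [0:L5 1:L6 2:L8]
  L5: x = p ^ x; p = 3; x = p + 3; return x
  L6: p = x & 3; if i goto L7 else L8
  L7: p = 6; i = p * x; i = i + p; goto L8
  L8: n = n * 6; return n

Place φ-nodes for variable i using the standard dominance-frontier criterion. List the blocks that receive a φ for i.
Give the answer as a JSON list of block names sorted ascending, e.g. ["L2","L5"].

idom tree: L1←L0 L2←L0 L3←L2 L4←L2 L5←L0 L6←L2 L7←L0 L8←L0
Dom at joins:
  L2: preds {L0,L1}: {L0} ∩ {L0,L1} = {L0}; idom=L0
  L4: preds {L2,L3}: {L0,L2} ∩ {L0,L2,L3} = {L0,L2}; idom=L2
  L5: preds {L1,L2,L4}: {L0,L1} ∩ {L0,L2} ∩ {L0,L2,L4} = {L0}; idom=L0
  L6: preds {L3,L4}: {L0,L2,L3} ∩ {L0,L2,L4} = {L0,L2}; idom=L2
  L7: preds {L1,L6}: {L0,L1} ∩ {L0,L2,L6} = {L0}; idom=L0
  L8: preds {L4,L6,L7}: {L0,L2,L4} ∩ {L0,L2,L6} ∩ {L0,L7} = {L0}; idom=L0

DF walk-up:
  join L2 pred L0: · stop@L0
  join L2 pred L1: L1 stop@L0
  join L4 pred L2: · stop@L2
  join L4 pred L3: L3 stop@L2
  join L5 pred L1: L1 stop@L0
  join L5 pred L2: L2 stop@L0
  join L5 pred L4: L4→L2 stop@L0
  join L6 pred L3: L3 stop@L2
  join L6 pred L4: L4 stop@L2
  join L7 pred L1: L1 stop@L0
  join L7 pred L6: L6→L2 stop@L0
  join L8 pred L4: L4→L2 stop@L0
  join L8 pred L6: L6→L2 stop@L0
  join L8 pred L7: L7 stop@L0
  L0 → ∅
  L1 → {L2,L5,L7}
  L2 → {L5,L7,L8}
  L3 → {L4,L6}
  L4 → {L5,L6,L8}
  L5 → ∅
  L6 → {L7,L8}
  L7 → {L8}
  L8 → ∅

φ for i: defs {L0,L4,L7}
  DF⁺ = {L5,L6,L7,L8}

Answer: ["L5", "L6", "L7", "L8"]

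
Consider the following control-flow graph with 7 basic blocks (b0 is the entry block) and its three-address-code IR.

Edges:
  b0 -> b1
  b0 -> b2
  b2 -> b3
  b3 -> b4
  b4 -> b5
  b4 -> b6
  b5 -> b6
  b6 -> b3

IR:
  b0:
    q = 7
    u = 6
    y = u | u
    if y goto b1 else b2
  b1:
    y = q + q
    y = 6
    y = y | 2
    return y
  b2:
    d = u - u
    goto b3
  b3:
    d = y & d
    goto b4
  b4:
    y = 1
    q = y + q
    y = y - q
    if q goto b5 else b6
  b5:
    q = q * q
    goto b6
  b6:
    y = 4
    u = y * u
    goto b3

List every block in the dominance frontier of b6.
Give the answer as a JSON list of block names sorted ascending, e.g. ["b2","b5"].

idom tree: b1←b0 b2←b0 b3←b2 b4←b3 b5←b4 b6←b4
Dom∩ at merges:
  b3: preds {b2,b6}: {b0,b2} ∩ {b0,b2,b3,b4,b6} = {b0,b2}; idom=b2
  b6: preds {b4,b5}: {b0,b2,b3,b4} ∩ {b0,b2,b3,b4,b5} = {b0,b2,b3,b4}; idom=b4

Frontier:
  join b3 pred b2: · stop@b2
  join b3 pred b6: b6→b4→b3 stop@b2
  join b6 pred b4: · stop@b4
  join b6 pred b5: b5 stop@b4
  b0 → ∅
  b1 → ∅
  b2 → ∅
  b3 → {b3}
  b4 → {b3}
  b5 → {b6}
  b6 → {b3}

DF(b6) = ["b3"]

Answer: ["b3"]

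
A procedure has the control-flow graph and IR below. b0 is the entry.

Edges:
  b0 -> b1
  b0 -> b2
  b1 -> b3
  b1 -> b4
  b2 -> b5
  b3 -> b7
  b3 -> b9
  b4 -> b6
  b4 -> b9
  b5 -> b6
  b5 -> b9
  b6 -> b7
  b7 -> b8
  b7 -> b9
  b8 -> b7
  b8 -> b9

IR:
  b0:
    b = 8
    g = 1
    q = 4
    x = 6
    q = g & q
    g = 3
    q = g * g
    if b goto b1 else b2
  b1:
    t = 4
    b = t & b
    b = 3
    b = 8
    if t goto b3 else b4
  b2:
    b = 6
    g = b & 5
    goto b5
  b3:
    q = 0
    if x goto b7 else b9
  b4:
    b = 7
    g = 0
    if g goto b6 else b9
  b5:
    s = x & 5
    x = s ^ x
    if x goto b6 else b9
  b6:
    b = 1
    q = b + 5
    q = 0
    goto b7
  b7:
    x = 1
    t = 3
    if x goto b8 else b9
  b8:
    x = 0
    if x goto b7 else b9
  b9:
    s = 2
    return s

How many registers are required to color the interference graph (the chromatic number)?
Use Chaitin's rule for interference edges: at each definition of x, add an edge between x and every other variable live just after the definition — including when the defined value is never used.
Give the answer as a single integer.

Block summaries:
  b0 def {b,g,q,x} use ∅
  b1 def {b,t} use {b}
  b2 def {b,g} use ∅
  b3 def {q} use {x}
  b4 def {b,g} use ∅
  b5 def {s,x} use {x}
  b6 def {b,q} use ∅
  b7 def {t,x} use ∅
  b8 def {x} use ∅
  b9 def {s} use ∅

Liveness:
  live b0: ∅→{b,x}
  live b1: {b,x}→{x}
  live b2: {x}→{x}
  live b3: {x}→∅
  live b4: ∅→∅
  live b5: {x}→∅
  live b6: ∅→∅
  live b7: ∅→∅
  live b8: ∅→∅
  live b9: ∅→∅

Conflict graph:
  b — {g,q,t,x}
  g — {b,q,x}
  q — {b,g,x}
  s — {x}
  t — {b,x}
  x — {b,g,q,s,t}

Chromatic number:
  clique {b,g,q,x} ⇒ need ≥ 4
  assign b→R1 g→R2 q→R3 s→R1 t→R2 x→R0 — no edge inside a register ⇒ χ ≤ 4
  χ = 4

Answer: 4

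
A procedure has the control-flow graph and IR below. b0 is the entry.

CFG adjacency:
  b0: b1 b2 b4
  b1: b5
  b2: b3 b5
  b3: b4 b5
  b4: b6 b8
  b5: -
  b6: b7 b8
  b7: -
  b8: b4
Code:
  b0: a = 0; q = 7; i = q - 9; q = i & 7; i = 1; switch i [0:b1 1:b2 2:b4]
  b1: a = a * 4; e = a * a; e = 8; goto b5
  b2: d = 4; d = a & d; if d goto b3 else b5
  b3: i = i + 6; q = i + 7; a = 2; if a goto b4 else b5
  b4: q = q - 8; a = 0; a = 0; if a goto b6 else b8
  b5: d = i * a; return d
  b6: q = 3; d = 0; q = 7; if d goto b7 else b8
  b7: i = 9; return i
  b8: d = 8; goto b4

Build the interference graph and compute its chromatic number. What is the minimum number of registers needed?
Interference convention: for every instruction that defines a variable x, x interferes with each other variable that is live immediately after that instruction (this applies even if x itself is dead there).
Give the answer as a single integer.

Answer: 4

Derivation:
Block summaries:
  b0 def {a,i,q} use ∅
  b1 def {a,e} use {a}
  b2 def {d} use {a}
  b3 def {a,i,q} use {i}
  b4 def {a,q} use {q}
  b5 def {d} use {a,i}
  b6 def {d,q} use ∅
  b7 def {i} use ∅
  b8 def {d} use ∅

Liveness:
  b0: in=∅ out={a,i,q}
  b1: in={a,i} out={a,i}
  b2: in={a,i} out={a,i}
  b3: in={i} out={a,i,q}
  b4: in={q} out={q}
  b5: in={a,i} out=∅
  b6: in=∅ out={q}
  b7: in=∅ out=∅
  b8: in={q} out={q}

Conflict graph:
  a: {d,e,i,q}
  d: {a,i,q}
  e: {a,i}
  i: {a,d,e,q}
  q: {a,d,i}

Colouring:
  clique {a,d,i,q} ⇒ need ≥ 4
  assign a→r0 d→r2 e→r2 i→r1 q→r3 — no edge inside a register ⇒ χ ≤ 4
  χ = 4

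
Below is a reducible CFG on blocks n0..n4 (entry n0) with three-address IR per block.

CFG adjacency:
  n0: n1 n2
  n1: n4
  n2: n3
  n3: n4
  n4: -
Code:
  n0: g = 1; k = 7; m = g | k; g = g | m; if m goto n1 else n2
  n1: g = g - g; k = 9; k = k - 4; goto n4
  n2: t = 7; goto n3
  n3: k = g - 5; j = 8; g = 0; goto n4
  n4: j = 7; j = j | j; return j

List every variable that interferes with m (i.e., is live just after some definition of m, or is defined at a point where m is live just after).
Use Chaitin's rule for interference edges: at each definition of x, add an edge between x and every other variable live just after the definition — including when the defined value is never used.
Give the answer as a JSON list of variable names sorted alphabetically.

Answer: ["g"]

Working:
Per-block:
  n0 def {g,k,m} use ∅
  n1 def {g,k} use {g}
  n2 def {t} use ∅
  n3 def {g,j,k} use {g}
  n4 def {j} use ∅

Liveness:
  n0: in=∅ out={g}
  n1: in={g} out=∅
  n2: in={g} out={g}
  n3: in={g} out=∅
  n4: in=∅ out=∅

Interference:
  g: {k,m,t}
  j: ∅
  k: {g}
  m: {g}
  t: {g}

N(m) = ["g"]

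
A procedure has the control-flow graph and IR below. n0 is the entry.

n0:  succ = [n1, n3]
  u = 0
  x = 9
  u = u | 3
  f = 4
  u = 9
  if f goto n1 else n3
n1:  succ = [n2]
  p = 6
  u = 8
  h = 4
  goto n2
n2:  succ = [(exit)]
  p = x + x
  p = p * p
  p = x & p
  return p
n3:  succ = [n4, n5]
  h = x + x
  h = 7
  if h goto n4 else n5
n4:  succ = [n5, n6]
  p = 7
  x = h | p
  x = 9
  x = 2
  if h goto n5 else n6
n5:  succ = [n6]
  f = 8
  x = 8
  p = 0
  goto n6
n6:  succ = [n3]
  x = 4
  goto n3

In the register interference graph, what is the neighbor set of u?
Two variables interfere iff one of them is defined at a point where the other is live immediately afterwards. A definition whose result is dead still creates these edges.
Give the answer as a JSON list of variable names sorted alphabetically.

Answer: ["f", "x"]

Derivation:
Per-block:
  n0: {f,u,x} / ∅
  n1: {h,p,u} / ∅
  n2: {p} / {x}
  n3: {h} / {x}
  n4: {p,x} / {h}
  n5: {f,p,x} / ∅
  n6: {x} / ∅

Liveness:
  live n0: ∅→{x}
  live n1: {x}→{x}
  live n2: {x}→∅
  live n3: {x}→{h}
  live n4: {h}→∅
  live n5: ∅→∅
  live n6: ∅→{x}

Interfere edges:
  f — {u,x}
  h — {p,x}
  p — {h,x}
  u — {f,x}
  x — {f,h,p,u}

N(u) = ["f", "x"]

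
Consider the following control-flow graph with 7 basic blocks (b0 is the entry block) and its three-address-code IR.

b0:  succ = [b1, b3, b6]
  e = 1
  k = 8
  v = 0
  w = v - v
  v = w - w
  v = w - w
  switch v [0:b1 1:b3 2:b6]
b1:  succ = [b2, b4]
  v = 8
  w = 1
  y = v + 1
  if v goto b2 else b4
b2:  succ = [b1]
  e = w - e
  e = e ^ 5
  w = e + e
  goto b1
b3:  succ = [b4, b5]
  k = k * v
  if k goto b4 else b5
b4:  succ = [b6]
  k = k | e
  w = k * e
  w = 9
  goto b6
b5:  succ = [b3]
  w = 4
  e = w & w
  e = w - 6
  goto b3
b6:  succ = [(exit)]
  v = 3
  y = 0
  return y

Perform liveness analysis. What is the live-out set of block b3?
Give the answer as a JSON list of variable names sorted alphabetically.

Answer: ["e", "k", "v"]

Working:
def/use:
  b0 def {e,k,v,w} use ∅
  b1 def {v,w,y} use ∅
  b2 def {e,w} use {e,w}
  b3 def {k} use {k,v}
  b4 def {k,w} use {e,k}
  b5 def {e,w} use ∅
  b6 def {v,y} use ∅

Liveness:
  live b0: ∅→{e,k,v}
  live b1: {e,k}→{e,k,w}
  live b2: {e,k,w}→{e,k}
  live b3: {e,k,v}→{e,k,v}
  live b4: {e,k}→∅
  live b5: {k,v}→{e,k,v}
  live b6: ∅→∅

live-out(b3) = ["e", "k", "v"]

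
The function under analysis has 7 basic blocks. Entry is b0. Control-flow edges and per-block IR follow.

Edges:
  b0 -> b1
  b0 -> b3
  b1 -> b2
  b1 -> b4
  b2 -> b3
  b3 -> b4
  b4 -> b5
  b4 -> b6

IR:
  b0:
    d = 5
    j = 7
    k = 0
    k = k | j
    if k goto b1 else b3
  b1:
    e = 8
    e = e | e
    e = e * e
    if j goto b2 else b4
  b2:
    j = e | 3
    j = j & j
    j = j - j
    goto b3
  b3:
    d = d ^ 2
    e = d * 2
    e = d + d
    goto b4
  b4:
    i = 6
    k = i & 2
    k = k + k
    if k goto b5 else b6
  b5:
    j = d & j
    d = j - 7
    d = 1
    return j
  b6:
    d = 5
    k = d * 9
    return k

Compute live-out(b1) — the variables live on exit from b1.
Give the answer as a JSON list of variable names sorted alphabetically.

Answer: ["d", "e", "j"]

Analysis:
def/use:
  b0 def {d,j,k} use ∅
  b1 def {e} use {j}
  b2 def {j} use {e}
  b3 def {d,e} use {d}
  b4 def {i,k} use ∅
  b5 def {d,j} use {d,j}
  b6 def {d,k} use ∅

Liveness:
  b0 li=∅ lo={d,j}
  b1 li={d,j} lo={d,e,j}
  b2 li={d,e} lo={d,j}
  b3 li={d,j} lo={d,j}
  b4 li={d,j} lo={d,j}
  b5 li={d,j} lo=∅
  b6 li=∅ lo=∅

live-out(b1) = ["d", "e", "j"]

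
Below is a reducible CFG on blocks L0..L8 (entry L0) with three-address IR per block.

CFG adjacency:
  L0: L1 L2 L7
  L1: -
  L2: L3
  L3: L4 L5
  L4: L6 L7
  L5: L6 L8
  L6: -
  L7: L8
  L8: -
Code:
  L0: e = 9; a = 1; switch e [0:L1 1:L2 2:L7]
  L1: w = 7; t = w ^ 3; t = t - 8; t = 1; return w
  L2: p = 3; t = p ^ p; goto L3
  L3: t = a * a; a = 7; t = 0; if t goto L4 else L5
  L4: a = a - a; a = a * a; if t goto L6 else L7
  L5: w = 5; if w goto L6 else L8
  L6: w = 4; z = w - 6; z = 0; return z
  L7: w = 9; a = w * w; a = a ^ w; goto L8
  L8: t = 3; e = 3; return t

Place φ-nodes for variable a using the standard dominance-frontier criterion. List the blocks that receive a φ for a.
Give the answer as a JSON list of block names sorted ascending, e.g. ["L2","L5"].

idom tree: L1←L0 L2←L0 L3←L2 L4←L3 L5←L3 L6←L3 L7←L0 L8←L0
Join-block Dom:
  L6: preds {L4,L5}: {L0,L2,L3,L4} ∩ {L0,L2,L3,L5} = {L0,L2,L3}; idom=L3
  L7: preds {L0,L4}: {L0} ∩ {L0,L2,L3,L4} = {L0}; idom=L0
  L8: preds {L5,L7}: {L0,L2,L3,L5} ∩ {L0,L7} = {L0}; idom=L0

DF walk-up:
  L6←L4: walk L4 to L3
  L6←L5: walk L5 to L3
  L7←L0: walk · to L0
  L7←L4: walk L4→L3→L2 to L0
  L8←L5: walk L5→L3→L2 to L0
  L8←L7: walk L7 to L0
  DF(L0)=∅
  DF(L1)=∅
  DF(L2)={L7,L8}
  DF(L3)={L7,L8}
  DF(L4)={L6,L7}
  DF(L5)={L6,L8}
  DF(L6)=∅
  DF(L7)={L8}
  DF(L8)=∅

φ for a: defs {L0,L3,L4,L7}
  DF⁺ = {L6,L7,L8}

Answer: ["L6", "L7", "L8"]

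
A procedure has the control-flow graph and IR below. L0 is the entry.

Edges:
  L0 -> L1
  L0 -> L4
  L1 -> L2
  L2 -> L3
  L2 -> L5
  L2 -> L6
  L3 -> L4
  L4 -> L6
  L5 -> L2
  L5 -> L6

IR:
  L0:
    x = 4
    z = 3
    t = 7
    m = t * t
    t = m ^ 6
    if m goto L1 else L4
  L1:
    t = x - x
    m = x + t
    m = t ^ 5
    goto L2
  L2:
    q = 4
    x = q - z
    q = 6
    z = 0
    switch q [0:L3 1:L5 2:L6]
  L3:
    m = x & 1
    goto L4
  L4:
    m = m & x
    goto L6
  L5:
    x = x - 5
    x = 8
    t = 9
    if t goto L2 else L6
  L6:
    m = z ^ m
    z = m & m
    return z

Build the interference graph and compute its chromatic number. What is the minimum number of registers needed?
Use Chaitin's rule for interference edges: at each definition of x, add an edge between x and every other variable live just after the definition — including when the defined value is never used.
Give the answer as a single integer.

Answer: 4

Working:
def/use:
  L0: def={m,t,x,z} ue=∅
  L1: def={m,t} ue={x}
  L2: def={q,x,z} ue={z}
  L3: def={m} ue={x}
  L4: def={m} ue={m,x}
  L5: def={t,x} ue={x}
  L6: def={m,z} ue={m,z}

Backward fixpoint:
  L0: in=∅ out={m,x,z}
  L1: in={x,z} out={m,z}
  L2: in={m,z} out={m,x,z}
  L3: in={x,z} out={m,x,z}
  L4: in={m,x,z} out={m,z}
  L5: in={m,x,z} out={m,z}
  L6: in={m,z} out=∅

Interference:
  m↔{q,t,x,z}
  q↔{m,x,z}
  t↔{m,x,z}
  x↔{m,q,t,z}
  z↔{m,q,t,x}

Registers:
  clique {m,q,x,z} ⇒ need ≥ 4
  4-colouring: R0={m}  R1={x}  R2={z}  R3={q,t}
  χ = 4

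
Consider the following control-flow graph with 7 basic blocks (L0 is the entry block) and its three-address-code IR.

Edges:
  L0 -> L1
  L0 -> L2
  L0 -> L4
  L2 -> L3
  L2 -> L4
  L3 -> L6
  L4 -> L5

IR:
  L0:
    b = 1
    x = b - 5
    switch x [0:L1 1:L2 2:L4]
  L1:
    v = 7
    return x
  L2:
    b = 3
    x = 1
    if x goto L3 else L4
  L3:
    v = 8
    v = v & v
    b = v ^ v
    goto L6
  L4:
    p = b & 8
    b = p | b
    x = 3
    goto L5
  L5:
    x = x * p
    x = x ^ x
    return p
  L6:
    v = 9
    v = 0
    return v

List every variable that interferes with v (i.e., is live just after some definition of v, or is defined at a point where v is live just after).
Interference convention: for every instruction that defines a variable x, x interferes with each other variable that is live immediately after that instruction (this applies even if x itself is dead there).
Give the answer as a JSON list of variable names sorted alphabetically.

Answer: ["x"]

Derivation:
Block summaries:
  L0: {b,x} / ∅
  L1: {v} / {x}
  L2: {b,x} / ∅
  L3: {b,v} / ∅
  L4: {b,p,x} / {b}
  L5: {x} / {p,x}
  L6: {v} / ∅

Live sets:
  L0: in=∅ out={b,x}
  L1: in={x} out=∅
  L2: in=∅ out={b}
  L3: in=∅ out=∅
  L4: in={b} out={p,x}
  L5: in={p,x} out=∅
  L6: in=∅ out=∅

Interference:
  b↔{p,x}
  p↔{b,x}
  v↔{x}
  x↔{b,p,v}

N(v) = ["x"]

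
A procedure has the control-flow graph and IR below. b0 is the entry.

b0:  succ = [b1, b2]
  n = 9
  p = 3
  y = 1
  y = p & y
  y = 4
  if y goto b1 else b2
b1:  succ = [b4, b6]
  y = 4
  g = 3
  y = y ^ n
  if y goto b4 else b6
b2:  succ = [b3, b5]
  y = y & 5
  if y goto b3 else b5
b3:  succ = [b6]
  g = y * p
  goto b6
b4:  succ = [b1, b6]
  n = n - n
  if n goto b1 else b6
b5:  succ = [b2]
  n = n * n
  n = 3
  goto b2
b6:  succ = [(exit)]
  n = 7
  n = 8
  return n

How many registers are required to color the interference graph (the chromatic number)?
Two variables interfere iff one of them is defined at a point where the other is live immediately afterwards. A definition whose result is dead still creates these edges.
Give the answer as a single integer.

Answer: 3

Analysis:
def/use:
  b0: {n,p,y} / ∅
  b1: {g,y} / {n}
  b2: {y} / {y}
  b3: {g} / {p,y}
  b4: {n} / {n}
  b5: {n} / {n}
  b6: {n} / ∅

Liveness:
  live b0: ∅→{n,p,y}
  live b1: {n}→{n}
  live b2: {n,p,y}→{n,p,y}
  live b3: {p,y}→∅
  live b4: {n}→{n}
  live b5: {n,p,y}→{n,p,y}
  live b6: ∅→∅

Interfere edges:
  g: {n,y}
  n: {g,p,y}
  p: {n,y}
  y: {g,n,p}

Chromatic number:
  {g,n,y} pairwise interfere (3-clique) ⇒ χ ≥ 3
  assign g→R2 n→R0 p→R2 y→R1 — no edge inside a register ⇒ χ ≤ 3
  χ = 3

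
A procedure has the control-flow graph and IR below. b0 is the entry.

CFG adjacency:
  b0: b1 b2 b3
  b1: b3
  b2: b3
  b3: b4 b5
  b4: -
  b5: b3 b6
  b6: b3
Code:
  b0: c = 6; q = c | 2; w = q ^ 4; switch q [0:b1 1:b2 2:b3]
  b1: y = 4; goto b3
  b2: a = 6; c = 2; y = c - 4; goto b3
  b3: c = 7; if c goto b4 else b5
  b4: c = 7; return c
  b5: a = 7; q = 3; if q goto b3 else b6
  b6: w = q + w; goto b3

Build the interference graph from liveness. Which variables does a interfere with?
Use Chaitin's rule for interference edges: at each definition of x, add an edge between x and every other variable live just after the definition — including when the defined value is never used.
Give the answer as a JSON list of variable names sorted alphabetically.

Answer: ["w"]

Analysis:
Per-block:
  b0: def={c,q,w} ue=∅
  b1: def={y} ue=∅
  b2: def={a,c,y} ue=∅
  b3: def={c} ue=∅
  b4: def={c} ue=∅
  b5: def={a,q} ue=∅
  b6: def={w} ue={q,w}

Liveness:
  live b0: ∅→{w}
  live b1: {w}→{w}
  live b2: {w}→{w}
  live b3: {w}→{w}
  live b4: ∅→∅
  live b5: {w}→{q,w}
  live b6: {q,w}→{w}

Interference:
  a: {w}
  c: {w}
  q: {w}
  w: {a,c,q,y}
  y: {w}

N(a) = ["w"]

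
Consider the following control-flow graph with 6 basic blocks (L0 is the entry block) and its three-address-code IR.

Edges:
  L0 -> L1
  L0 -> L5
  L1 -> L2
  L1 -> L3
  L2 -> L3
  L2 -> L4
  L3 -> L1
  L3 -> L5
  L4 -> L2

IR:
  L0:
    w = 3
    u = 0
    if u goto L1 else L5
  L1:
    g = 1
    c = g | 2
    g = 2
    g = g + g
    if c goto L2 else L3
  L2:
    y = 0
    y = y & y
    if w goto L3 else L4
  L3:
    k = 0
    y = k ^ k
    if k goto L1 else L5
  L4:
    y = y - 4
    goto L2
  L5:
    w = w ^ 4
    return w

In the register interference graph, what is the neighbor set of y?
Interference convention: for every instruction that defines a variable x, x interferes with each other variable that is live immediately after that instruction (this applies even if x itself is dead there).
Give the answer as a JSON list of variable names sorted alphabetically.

Block summaries:
  L0 def {u,w} use ∅
  L1 def {c,g} use ∅
  L2 def {y} use {w}
  L3 def {k,y} use ∅
  L4 def {y} use {y}
  L5 def {w} use {w}

Backward fixpoint:
  L0: in=∅ out={w}
  L1: in={w} out={w}
  L2: in={w} out={w,y}
  L3: in={w} out={w}
  L4: in={w,y} out={w}
  L5: in={w} out=∅

Interference:
  c↔{g,w}
  g↔{c,w}
  k↔{w,y}
  u↔{w}
  w↔{c,g,k,u,y}
  y↔{k,w}

N(y) = ["k", "w"]

Answer: ["k", "w"]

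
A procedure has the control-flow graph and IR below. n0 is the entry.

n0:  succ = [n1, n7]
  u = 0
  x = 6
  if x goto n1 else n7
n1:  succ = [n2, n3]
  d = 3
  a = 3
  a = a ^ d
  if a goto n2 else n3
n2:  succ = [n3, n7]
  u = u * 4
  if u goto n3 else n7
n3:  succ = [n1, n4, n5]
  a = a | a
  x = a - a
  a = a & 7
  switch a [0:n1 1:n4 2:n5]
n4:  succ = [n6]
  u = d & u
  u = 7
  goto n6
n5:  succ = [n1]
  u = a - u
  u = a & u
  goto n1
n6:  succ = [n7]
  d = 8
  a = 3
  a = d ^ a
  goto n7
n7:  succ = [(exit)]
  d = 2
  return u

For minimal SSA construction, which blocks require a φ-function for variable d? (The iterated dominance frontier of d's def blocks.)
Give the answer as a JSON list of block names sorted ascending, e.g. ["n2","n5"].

Answer: ["n1", "n7"]

Derivation:
idom tree: n1←n0 n2←n1 n3←n1 n4←n3 n5←n3 n6←n4 n7←n0
Join-block Dom:
  n1: preds {n0,n3,n5}: {n0} ∩ {n0,n1,n3} ∩ {n0,n1,n3,n5} = {n0}; idom=n0
  n3: preds {n1,n2}: {n0,n1} ∩ {n0,n1,n2} = {n0,n1}; idom=n1
  n7: preds {n0,n2,n6}: {n0} ∩ {n0,n1,n2} ∩ {n0,n1,n3,n4,n6} = {n0}; idom=n0

DF derivation:
  join n1 pred n0: · stop@n0
  join n1 pred n3: n3→n1 stop@n0
  join n1 pred n5: n5→n3→n1 stop@n0
  join n3 pred n1: · stop@n1
  join n3 pred n2: n2 stop@n1
  join n7 pred n0: · stop@n0
  join n7 pred n2: n2→n1 stop@n0
  join n7 pred n6: n6→n4→n3→n1 stop@n0
  DF(n0)=∅
  DF(n1)={n1,n7}
  DF(n2)={n3,n7}
  DF(n3)={n1,n7}
  DF(n4)={n7}
  DF(n5)={n1}
  DF(n6)={n7}
  DF(n7)=∅

φ for d: defs {n1,n6,n7}
  DF⁺ = {n1,n7}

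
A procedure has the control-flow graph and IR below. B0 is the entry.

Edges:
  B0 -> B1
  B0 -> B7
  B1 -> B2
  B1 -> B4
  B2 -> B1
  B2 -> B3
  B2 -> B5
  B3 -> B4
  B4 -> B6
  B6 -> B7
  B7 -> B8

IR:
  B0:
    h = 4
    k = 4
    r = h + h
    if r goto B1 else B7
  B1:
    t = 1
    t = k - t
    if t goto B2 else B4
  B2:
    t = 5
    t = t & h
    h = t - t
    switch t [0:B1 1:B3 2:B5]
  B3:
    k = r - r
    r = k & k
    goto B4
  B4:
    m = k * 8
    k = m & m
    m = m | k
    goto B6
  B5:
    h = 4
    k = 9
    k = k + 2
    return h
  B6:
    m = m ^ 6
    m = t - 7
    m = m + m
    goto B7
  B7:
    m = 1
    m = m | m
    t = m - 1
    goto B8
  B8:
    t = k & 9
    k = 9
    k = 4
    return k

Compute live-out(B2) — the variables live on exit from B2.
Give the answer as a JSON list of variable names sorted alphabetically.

Answer: ["h", "k", "r", "t"]

Working:
Per-block:
  B0: {h,k,r} / ∅
  B1: {t} / {k}
  B2: {h,t} / {h}
  B3: {k,r} / {r}
  B4: {k,m} / {k}
  B5: {h,k} / ∅
  B6: {m} / {m,t}
  B7: {m,t} / ∅
  B8: {k,t} / {k}

Live sets:
  B0 li=∅ lo={h,k,r}
  B1 li={h,k,r} lo={h,k,r,t}
  B2 li={h,k,r} lo={h,k,r,t}
  B3 li={r,t} lo={k,t}
  B4 li={k,t} lo={k,m,t}
  B5 li=∅ lo=∅
  B6 li={k,m,t} lo={k}
  B7 li={k} lo={k}
  B8 li={k} lo=∅

live-out(B2) = ["h", "k", "r", "t"]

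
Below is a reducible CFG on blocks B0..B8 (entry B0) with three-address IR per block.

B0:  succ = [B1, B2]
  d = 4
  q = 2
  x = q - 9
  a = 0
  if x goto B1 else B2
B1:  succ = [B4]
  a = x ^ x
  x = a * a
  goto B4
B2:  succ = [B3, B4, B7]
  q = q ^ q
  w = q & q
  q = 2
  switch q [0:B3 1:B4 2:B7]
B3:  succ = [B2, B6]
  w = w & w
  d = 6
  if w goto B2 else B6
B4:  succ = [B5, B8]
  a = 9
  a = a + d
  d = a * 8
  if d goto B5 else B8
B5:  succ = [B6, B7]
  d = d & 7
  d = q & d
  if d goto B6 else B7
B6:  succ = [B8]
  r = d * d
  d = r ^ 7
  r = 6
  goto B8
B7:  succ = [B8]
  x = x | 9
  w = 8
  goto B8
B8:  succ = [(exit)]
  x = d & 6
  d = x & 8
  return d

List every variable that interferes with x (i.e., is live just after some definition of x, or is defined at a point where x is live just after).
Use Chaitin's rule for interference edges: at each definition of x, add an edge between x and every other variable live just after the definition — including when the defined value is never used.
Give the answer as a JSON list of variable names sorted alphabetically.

Block summaries:
  B0: def={a,d,q,x} ue=∅
  B1: def={a,x} ue={x}
  B2: def={q,w} ue={q}
  B3: def={d,w} ue={w}
  B4: def={a,d} ue={d}
  B5: def={d} ue={d,q}
  B6: def={d,r} ue={d}
  B7: def={w,x} ue={x}
  B8: def={d,x} ue={d}

Backward fixpoint:
  B0 li=∅ lo={d,q,x}
  B1 li={d,q,x} lo={d,q,x}
  B2 li={d,q,x} lo={d,q,w,x}
  B3 li={q,w,x} lo={d,q,x}
  B4 li={d,q,x} lo={d,q,x}
  B5 li={d,q,x} lo={d,x}
  B6 li={d} lo={d}
  B7 li={d,x} lo={d}
  B8 li={d} lo=∅

Conflict graph:
  a: {d,q,x}
  d: {a,q,r,w,x}
  q: {a,d,w,x}
  r: {d}
  w: {d,q,x}
  x: {a,d,q,w}

N(x) = ["a", "d", "q", "w"]

Answer: ["a", "d", "q", "w"]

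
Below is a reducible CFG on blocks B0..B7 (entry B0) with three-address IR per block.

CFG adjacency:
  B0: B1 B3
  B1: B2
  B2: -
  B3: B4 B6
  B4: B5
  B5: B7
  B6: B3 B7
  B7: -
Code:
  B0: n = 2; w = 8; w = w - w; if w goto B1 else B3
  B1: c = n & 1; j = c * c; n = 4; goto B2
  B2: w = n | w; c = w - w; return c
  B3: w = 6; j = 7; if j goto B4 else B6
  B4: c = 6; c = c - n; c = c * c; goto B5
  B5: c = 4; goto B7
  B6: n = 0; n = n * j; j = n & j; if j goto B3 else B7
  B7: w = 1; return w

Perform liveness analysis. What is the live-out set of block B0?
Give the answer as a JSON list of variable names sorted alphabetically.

Answer: ["n", "w"]

Working:
Block summaries:
  B0 def {n,w} use ∅
  B1 def {c,j,n} use {n}
  B2 def {c,w} use {n,w}
  B3 def {j,w} use ∅
  B4 def {c} use {n}
  B5 def {c} use ∅
  B6 def {j,n} use {j}
  B7 def {w} use ∅

Backward fixpoint:
  B0: in=∅ out={n,w}
  B1: in={n,w} out={n,w}
  B2: in={n,w} out=∅
  B3: in={n} out={j,n}
  B4: in={n} out=∅
  B5: in=∅ out=∅
  B6: in={j} out={n}
  B7: in=∅ out=∅

live-out(B0) = ["n", "w"]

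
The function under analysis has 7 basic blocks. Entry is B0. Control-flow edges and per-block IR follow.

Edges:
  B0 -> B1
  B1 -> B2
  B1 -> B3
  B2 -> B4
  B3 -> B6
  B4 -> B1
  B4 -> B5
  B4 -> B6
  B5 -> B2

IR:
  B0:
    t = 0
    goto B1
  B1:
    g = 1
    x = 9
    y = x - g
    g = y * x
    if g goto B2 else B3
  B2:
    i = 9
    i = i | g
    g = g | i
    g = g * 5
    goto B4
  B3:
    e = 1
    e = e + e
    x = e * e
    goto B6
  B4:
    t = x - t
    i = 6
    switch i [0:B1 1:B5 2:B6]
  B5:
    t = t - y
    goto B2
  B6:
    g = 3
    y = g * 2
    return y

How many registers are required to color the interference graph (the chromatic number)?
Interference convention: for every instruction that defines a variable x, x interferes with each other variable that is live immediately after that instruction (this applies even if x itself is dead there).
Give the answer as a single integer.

Block summaries:
  B0: {t} / ∅
  B1: {g,x,y} / ∅
  B2: {g,i} / {g}
  B3: {e,x} / ∅
  B4: {i,t} / {t,x}
  B5: {t} / {t,y}
  B6: {g,y} / ∅

Liveness:
  B0: in=∅ out={t}
  B1: in={t} out={g,t,x,y}
  B2: in={g,t,x,y} out={g,t,x,y}
  B3: in=∅ out=∅
  B4: in={g,t,x,y} out={g,t,x,y}
  B5: in={g,t,x,y} out={g,t,x,y}
  B6: in=∅ out=∅

Interfere edges:
  e: ∅
  g: {i,t,x,y}
  i: {g,t,x,y}
  t: {g,i,x,y}
  x: {g,i,t,y}
  y: {g,i,t,x}

Registers:
  lower bound: {g,i,t,x,y} mutually conflict ⇒ χ ≥ 5
  5-colouring: r0={e,g}  r1={i}  r2={t}  r3={x}  r4={y}
  χ = 5

Answer: 5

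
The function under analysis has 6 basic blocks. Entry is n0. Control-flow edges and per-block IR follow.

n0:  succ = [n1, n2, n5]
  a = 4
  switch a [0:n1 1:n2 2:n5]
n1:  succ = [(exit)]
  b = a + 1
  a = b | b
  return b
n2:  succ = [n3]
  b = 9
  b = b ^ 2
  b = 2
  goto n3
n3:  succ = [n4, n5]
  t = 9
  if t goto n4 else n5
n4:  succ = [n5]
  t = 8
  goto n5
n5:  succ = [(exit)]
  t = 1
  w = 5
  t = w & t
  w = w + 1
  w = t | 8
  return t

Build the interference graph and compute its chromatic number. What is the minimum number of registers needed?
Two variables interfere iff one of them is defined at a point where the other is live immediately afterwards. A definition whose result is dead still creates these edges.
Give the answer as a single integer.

Block summaries:
  n0: def={a} ue=∅
  n1: def={a,b} ue={a}
  n2: def={b} ue=∅
  n3: def={t} ue=∅
  n4: def={t} ue=∅
  n5: def={t,w} ue=∅

Backward fixpoint:
  n0: in=∅ out={a}
  n1: in={a} out=∅
  n2: in=∅ out=∅
  n3: in=∅ out=∅
  n4: in=∅ out=∅
  n5: in=∅ out=∅

Interfere edges:
  a: {b}
  b: {a}
  t: {w}
  w: {t}

Chromatic number:
  lower bound: {a,b} mutually conflict ⇒ χ ≥ 2
  2-colouring: r0={a,t}  r1={b,w}
  χ = 2

Answer: 2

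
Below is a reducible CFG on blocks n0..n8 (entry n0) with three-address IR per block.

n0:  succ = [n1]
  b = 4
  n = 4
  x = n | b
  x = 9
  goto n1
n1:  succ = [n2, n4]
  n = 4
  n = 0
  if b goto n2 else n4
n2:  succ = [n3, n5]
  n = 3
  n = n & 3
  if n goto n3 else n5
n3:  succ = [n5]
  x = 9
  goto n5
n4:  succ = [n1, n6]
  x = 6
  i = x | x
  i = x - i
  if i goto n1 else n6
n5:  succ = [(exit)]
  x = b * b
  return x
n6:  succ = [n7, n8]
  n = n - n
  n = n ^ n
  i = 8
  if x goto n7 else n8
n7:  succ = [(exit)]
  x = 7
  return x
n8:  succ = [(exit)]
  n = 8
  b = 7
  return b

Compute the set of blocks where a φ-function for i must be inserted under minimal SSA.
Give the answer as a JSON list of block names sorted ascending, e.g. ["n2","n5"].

Answer: ["n1"]

Analysis:
idom tree: n1←n0 n2←n1 n3←n2 n4←n1 n5←n2 n6←n4 n7←n6 n8←n6
Dom at joins:
  n1: preds {n0,n4}: {n0} ∩ {n0,n1,n4} = {n0}; idom=n0
  n5: preds {n2,n3}: {n0,n1,n2} ∩ {n0,n1,n2,n3} = {n0,n1,n2}; idom=n2

Frontier:
  n1←n0: walk · to n0
  n1←n4: walk n4→n1 to n0
  n5←n2: walk · to n2
  n5←n3: walk n3 to n2
  DF(n0)=∅
  DF(n1)={n1}
  DF(n2)=∅
  DF(n3)={n5}
  DF(n4)={n1}
  DF(n5)=∅
  DF(n6)=∅
  DF(n7)=∅
  DF(n8)=∅

φ for i: defs {n4,n6}
  DF⁺ = {n1}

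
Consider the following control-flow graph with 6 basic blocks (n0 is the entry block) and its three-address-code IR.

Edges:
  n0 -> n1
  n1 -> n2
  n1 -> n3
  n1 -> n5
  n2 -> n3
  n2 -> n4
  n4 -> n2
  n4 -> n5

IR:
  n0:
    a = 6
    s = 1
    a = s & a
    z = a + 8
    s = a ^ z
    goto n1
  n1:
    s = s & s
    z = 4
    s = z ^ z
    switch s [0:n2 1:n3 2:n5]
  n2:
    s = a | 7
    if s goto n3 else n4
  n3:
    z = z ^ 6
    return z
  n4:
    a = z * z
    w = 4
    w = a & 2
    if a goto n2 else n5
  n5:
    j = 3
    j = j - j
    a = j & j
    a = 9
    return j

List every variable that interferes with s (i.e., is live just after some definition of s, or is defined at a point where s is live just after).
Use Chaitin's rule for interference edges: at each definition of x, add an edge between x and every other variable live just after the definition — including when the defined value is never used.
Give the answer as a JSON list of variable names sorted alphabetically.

def/use:
  n0: def={a,s,z} ue=∅
  n1: def={s,z} ue={s}
  n2: def={s} ue={a}
  n3: def={z} ue={z}
  n4: def={a,w} ue={z}
  n5: def={a,j} ue=∅

Backward fixpoint:
  n0 li=∅ lo={a,s}
  n1 li={a,s} lo={a,z}
  n2 li={a,z} lo={z}
  n3 li={z} lo=∅
  n4 li={z} lo={a,z}
  n5 li=∅ lo=∅

Conflict graph:
  a: {j,s,w,z}
  j: {a}
  s: {a,z}
  w: {a,z}
  z: {a,s,w}

N(s) = ["a", "z"]

Answer: ["a", "z"]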